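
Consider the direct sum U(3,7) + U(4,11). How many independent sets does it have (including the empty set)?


For a direct sum, |I(M1+M2)| = |I(M1)| * |I(M2)|.
|I(U(3,7))| = sum C(7,k) for k=0..3 = 64.
|I(U(4,11))| = sum C(11,k) for k=0..4 = 562.
Total = 64 * 562 = 35968.

35968


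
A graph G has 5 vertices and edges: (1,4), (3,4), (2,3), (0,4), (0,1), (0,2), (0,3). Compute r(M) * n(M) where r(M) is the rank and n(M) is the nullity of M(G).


r(M) = |V| - c = 5 - 1 = 4.
nullity = |E| - r(M) = 7 - 4 = 3.
Product = 4 * 3 = 12.

12


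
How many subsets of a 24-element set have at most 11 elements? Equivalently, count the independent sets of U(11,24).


Independent sets of U(11,24) are all subsets of size <= 11.
Count = (24 choose 0) + (24 choose 1) + (24 choose 2) + (24 choose 3) + (24 choose 4) + (24 choose 5) + (24 choose 6) + (24 choose 7) + (24 choose 8) + (24 choose 9) + (24 choose 10) + (24 choose 11)
     = 1 + 24 + 276 + 2024 + 10626 + 42504 + 134596 + 346104 + 735471 + 1307504 + 1961256 + 2496144
     = 7036530.

7036530


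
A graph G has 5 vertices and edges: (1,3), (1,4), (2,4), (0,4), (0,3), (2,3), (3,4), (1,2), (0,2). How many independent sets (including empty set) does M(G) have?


An independent set in a graphic matroid is an acyclic edge subset.
G has 5 vertices and 9 edges.
Enumerate all 2^9 = 512 subsets, checking for acyclicity.
Total independent sets = 198.

198


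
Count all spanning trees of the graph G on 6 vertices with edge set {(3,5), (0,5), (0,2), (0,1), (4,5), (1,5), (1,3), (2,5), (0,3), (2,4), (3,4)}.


By Kirchhoff's matrix tree theorem, the number of spanning trees equals
the determinant of any cofactor of the Laplacian matrix L.
G has 6 vertices and 11 edges.
Computing the (5 x 5) cofactor determinant gives 209.

209


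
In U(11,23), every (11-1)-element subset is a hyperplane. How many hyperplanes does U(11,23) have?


Hyperplanes of U(11,23) are flats of rank 10.
In a uniform matroid, these are exactly the (10)-element subsets.
Count = C(23,10) = 23! / (10! * 13!) = 1144066.

1144066


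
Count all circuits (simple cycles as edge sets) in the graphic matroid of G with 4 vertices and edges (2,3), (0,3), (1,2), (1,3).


A circuit in a graphic matroid = edge set of a simple cycle.
G has 4 vertices and 4 edges.
Enumerating all minimal edge subsets forming cycles...
Total circuits found: 1.

1


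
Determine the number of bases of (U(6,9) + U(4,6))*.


(M1+M2)* = M1* + M2*.
M1* = U(3,9), bases: C(9,3) = 84.
M2* = U(2,6), bases: C(6,2) = 15.
|B(M*)| = 84 * 15 = 1260.

1260


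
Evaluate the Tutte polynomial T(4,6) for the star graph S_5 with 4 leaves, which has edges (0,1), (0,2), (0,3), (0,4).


A star on 5 vertices is a tree with 4 edges.
T(x,y) = x^(4) for any tree.
T(4,6) = 4^4 = 256.

256


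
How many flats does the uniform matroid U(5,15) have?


Flats of U(5,15): every subset of size < 5 is a flat, plus E itself.
Count = (15 choose 0) + (15 choose 1) + (15 choose 2) + (15 choose 3) + (15 choose 4) + 1
     = 1 + 15 + 105 + 455 + 1365 + 1
     = 1942.

1942


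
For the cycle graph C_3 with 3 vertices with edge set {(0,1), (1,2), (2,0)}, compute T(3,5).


T(C_3; x,y) = x + x^2 + ... + x^(2) + y.
T(3,5) = 3^1 + 3^2 + 5
= 3 + 9 + 5
= 17.

17


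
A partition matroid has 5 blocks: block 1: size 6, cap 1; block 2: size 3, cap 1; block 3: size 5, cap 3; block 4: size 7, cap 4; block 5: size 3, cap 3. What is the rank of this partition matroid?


Rank of a partition matroid = sum of min(|Si|, ci) for each block.
= min(6,1) + min(3,1) + min(5,3) + min(7,4) + min(3,3)
= 1 + 1 + 3 + 4 + 3
= 12.

12


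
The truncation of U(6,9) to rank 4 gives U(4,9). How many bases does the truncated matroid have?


Truncating U(6,9) to rank 4 gives U(4,9).
Bases of U(4,9) are all 4-element subsets of 9 elements.
Number of bases = C(9,4) = 9! / (4! * 5!) = 126.

126


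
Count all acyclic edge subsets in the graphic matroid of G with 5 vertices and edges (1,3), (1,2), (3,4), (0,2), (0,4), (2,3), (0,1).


An independent set in a graphic matroid is an acyclic edge subset.
G has 5 vertices and 7 edges.
Enumerate all 2^7 = 128 subsets, checking for acyclicity.
Total independent sets = 86.

86


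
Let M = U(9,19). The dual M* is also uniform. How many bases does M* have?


The dual of U(r,n) is U(n-r, n) = U(10,19).
Bases of U(10,19) are all (10)-element subsets.
|B(M*)| = (19 choose 10) = 92378.

92378


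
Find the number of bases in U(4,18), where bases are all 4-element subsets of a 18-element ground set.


Bases of U(4,18) are all 4-element subsets of the 18-element ground set.
Number of bases = C(18,4).
C(18,4) = (18 * 17 * 16 * 15) / (1 * 2 * 3 * 4) = 3060.

3060


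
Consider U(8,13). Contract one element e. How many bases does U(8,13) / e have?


Contracting e from U(8,13) gives U(7,12).
Bases of U(7,12) = C(12,7) = 12! / (7! * 5!) = 792.

792


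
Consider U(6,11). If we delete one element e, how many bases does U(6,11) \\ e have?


Deleting e from U(6,11) gives U(6,10) since n > r.
Bases of U(6,10) = C(10,6) = 210.

210


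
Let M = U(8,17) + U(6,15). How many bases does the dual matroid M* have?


(M1+M2)* = M1* + M2*.
M1* = U(9,17), bases: C(17,9) = 24310.
M2* = U(9,15), bases: C(15,9) = 5005.
|B(M*)| = 24310 * 5005 = 121671550.

121671550


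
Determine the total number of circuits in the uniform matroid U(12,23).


In U(12,23), circuits are the (13)-element subsets.
Any set of 13 elements is dependent, and removing any one element gives
an independent set of size 12, so it is a minimal dependent set.
Number of circuits = C(23,13) = 1144066.

1144066


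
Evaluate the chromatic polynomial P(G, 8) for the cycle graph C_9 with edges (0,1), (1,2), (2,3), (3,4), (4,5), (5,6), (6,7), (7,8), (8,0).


P(C_9, k) = (k-1)^9 + (-1)^9*(k-1).
P(8) = (7)^9 - 7
= 40353607 - 7 = 40353600.

40353600


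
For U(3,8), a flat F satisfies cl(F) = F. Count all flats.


Flats of U(3,8): every subset of size < 3 is a flat, plus E itself.
Count = C(8,0) + C(8,1) + C(8,2) + 1
     = 1 + 8 + 28 + 1
     = 38.

38


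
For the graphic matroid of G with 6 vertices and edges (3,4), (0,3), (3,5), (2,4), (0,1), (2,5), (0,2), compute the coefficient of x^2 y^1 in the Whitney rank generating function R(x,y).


R(x,y) = sum over A in 2^E of x^(r(E)-r(A)) * y^(|A|-r(A)).
G has 6 vertices, 7 edges. r(E) = 5.
Enumerate all 2^7 = 128 subsets.
Count subsets with r(E)-r(A)=2 and |A|-r(A)=1: 3.

3


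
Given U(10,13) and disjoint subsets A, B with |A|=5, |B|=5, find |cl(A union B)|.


|A union B| = 5 + 5 = 10 (disjoint).
In U(10,13), cl(S) = S if |S| < 10, else cl(S) = E.
Since 10 >= 10, cl(A union B) = E.
|cl(A union B)| = 13.

13


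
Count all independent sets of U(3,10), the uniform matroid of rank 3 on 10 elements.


Independent sets of U(3,10) are all subsets of size <= 3.
Count = C(10,0) + C(10,1) + C(10,2) + C(10,3)
     = 1 + 10 + 45 + 120
     = 176.

176


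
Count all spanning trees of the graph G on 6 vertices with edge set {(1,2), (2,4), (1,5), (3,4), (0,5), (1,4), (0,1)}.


By Kirchhoff's matrix tree theorem, the number of spanning trees equals
the determinant of any cofactor of the Laplacian matrix L.
G has 6 vertices and 7 edges.
Computing the (5 x 5) cofactor determinant gives 9.

9


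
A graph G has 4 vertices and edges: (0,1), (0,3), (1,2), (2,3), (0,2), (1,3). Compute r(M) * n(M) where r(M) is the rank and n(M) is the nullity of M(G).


r(M) = |V| - c = 4 - 1 = 3.
nullity = |E| - r(M) = 6 - 3 = 3.
Product = 3 * 3 = 9.

9


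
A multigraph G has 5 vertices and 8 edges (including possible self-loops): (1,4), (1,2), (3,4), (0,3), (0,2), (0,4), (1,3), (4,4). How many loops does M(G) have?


In a graphic matroid, a loop is a self-loop edge (u,u) with rank 0.
Examining all 8 edges for self-loops...
Self-loops found: (4,4)
Number of loops = 1.

1


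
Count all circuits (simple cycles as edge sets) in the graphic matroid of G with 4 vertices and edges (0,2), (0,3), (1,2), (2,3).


A circuit in a graphic matroid = edge set of a simple cycle.
G has 4 vertices and 4 edges.
Enumerating all minimal edge subsets forming cycles...
Total circuits found: 1.

1


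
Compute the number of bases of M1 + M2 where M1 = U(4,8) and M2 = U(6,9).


Bases of a direct sum M1 + M2: |B| = |B(M1)| * |B(M2)|.
|B(U(4,8))| = C(8,4) = 70.
|B(U(6,9))| = C(9,6) = 84.
Total bases = 70 * 84 = 5880.

5880


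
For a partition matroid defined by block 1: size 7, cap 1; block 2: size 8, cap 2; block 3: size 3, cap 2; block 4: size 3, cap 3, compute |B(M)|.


A basis picks exactly ci elements from block i.
Number of bases = product of C(|Si|, ci).
= C(7,1) * C(8,2) * C(3,2) * C(3,3)
= 7 * 28 * 3 * 1
= 588.

588


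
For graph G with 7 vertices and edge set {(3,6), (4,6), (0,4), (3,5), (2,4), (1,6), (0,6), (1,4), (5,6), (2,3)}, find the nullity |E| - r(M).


Cycle rank (nullity) = |E| - r(M) = |E| - (|V| - c).
|E| = 10, |V| = 7, c = 1.
Nullity = 10 - (7 - 1) = 10 - 6 = 4.

4


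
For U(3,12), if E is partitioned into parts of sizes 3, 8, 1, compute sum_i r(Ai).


r(Ai) = min(|Ai|, 3) for each part.
Sum = min(3,3) + min(8,3) + min(1,3)
    = 3 + 3 + 1
    = 7.

7


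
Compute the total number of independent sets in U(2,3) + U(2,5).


For a direct sum, |I(M1+M2)| = |I(M1)| * |I(M2)|.
|I(U(2,3))| = sum C(3,k) for k=0..2 = 7.
|I(U(2,5))| = sum C(5,k) for k=0..2 = 16.
Total = 7 * 16 = 112.

112


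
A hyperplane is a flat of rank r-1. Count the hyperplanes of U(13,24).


Hyperplanes of U(13,24) are flats of rank 12.
In a uniform matroid, these are exactly the (12)-element subsets.
Count = C(24,12) = 2704156.

2704156


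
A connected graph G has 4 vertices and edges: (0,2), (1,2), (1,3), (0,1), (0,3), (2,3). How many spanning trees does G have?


By Kirchhoff's matrix tree theorem, the number of spanning trees equals
the determinant of any cofactor of the Laplacian matrix L.
G has 4 vertices and 6 edges.
Computing the (3 x 3) cofactor determinant gives 16.

16


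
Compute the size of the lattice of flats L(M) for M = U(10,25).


Flats of U(10,25): every subset of size < 10 is a flat, plus E itself.
Count = (25 choose 0) + (25 choose 1) + (25 choose 2) + (25 choose 3) + (25 choose 4) + (25 choose 5) + (25 choose 6) + (25 choose 7) + (25 choose 8) + (25 choose 9) + 1
     = 1 + 25 + 300 + 2300 + 12650 + 53130 + 177100 + 480700 + 1081575 + 2042975 + 1
     = 3850757.

3850757


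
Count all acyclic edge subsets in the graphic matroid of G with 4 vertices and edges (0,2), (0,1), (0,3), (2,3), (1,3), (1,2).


An independent set in a graphic matroid is an acyclic edge subset.
G has 4 vertices and 6 edges.
Enumerate all 2^6 = 64 subsets, checking for acyclicity.
Total independent sets = 38.

38


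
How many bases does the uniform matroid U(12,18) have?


Bases of U(12,18) are all 12-element subsets of the 18-element ground set.
Number of bases = C(18,12).
C(18,12) = 18! / (12! * 6!) = 18564.

18564


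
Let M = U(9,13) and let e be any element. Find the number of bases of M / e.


Contracting e from U(9,13) gives U(8,12).
Bases of U(8,12) = C(12,8) = 495.

495


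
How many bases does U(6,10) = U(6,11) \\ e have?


Deleting e from U(6,11) gives U(6,10) since n > r.
Bases of U(6,10) = C(10,6) = 210.

210


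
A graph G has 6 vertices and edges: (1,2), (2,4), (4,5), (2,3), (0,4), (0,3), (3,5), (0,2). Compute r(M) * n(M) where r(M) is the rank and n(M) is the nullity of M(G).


r(M) = |V| - c = 6 - 1 = 5.
nullity = |E| - r(M) = 8 - 5 = 3.
Product = 5 * 3 = 15.

15


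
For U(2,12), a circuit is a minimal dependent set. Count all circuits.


In U(2,12), circuits are the (3)-element subsets.
Any set of 3 elements is dependent, and removing any one element gives
an independent set of size 2, so it is a minimal dependent set.
Number of circuits = C(12,3) = (12 * 11 * 10) / (1 * 2 * 3) = 220.

220


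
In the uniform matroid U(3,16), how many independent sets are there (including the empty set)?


Independent sets of U(3,16) are all subsets of size <= 3.
Count = (16 choose 0) + (16 choose 1) + (16 choose 2) + (16 choose 3)
     = 1 + 16 + 120 + 560
     = 697.

697


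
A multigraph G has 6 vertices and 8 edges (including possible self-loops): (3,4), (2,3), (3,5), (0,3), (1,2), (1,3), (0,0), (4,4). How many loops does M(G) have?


In a graphic matroid, a loop is a self-loop edge (u,u) with rank 0.
Examining all 8 edges for self-loops...
Self-loops found: (0,0), (4,4)
Number of loops = 2.

2


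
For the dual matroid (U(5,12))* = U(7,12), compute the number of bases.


The dual of U(r,n) is U(n-r, n) = U(7,12).
Bases of U(7,12) are all (7)-element subsets.
|B(M*)| = C(12,7) = 12! / (7! * 5!) = 792.

792


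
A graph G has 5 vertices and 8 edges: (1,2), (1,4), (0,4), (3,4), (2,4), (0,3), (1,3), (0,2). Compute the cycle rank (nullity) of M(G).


Cycle rank (nullity) = |E| - r(M) = |E| - (|V| - c).
|E| = 8, |V| = 5, c = 1.
Nullity = 8 - (5 - 1) = 8 - 4 = 4.

4


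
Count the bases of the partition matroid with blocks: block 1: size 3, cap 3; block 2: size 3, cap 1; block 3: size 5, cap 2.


A basis picks exactly ci elements from block i.
Number of bases = product of C(|Si|, ci).
= C(3,3) * C(3,1) * C(5,2)
= 1 * 3 * 10
= 30.

30


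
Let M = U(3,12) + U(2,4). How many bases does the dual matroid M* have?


(M1+M2)* = M1* + M2*.
M1* = U(9,12), bases: C(12,9) = 220.
M2* = U(2,4), bases: C(4,2) = 6.
|B(M*)| = 220 * 6 = 1320.

1320


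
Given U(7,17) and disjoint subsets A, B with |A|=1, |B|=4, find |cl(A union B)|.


|A union B| = 1 + 4 = 5 (disjoint).
In U(7,17), cl(S) = S if |S| < 7, else cl(S) = E.
Since 5 < 7, cl(A union B) = A union B.
|cl(A union B)| = 5.

5


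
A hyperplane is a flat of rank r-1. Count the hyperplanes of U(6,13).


Hyperplanes of U(6,13) are flats of rank 5.
In a uniform matroid, these are exactly the (5)-element subsets.
Count = C(13,5) = 1287.

1287


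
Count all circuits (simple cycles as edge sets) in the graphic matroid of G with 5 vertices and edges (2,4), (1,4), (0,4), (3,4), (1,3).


A circuit in a graphic matroid = edge set of a simple cycle.
G has 5 vertices and 5 edges.
Enumerating all minimal edge subsets forming cycles...
Total circuits found: 1.

1


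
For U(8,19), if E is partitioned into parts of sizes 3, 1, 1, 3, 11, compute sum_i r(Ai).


r(Ai) = min(|Ai|, 8) for each part.
Sum = min(3,8) + min(1,8) + min(1,8) + min(3,8) + min(11,8)
    = 3 + 1 + 1 + 3 + 8
    = 16.

16


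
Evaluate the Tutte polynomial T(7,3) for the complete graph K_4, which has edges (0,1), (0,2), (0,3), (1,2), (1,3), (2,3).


T(K_4; x,y) = x^3 + 3x^2 + 4xy + 2x + y^3 + 3y^2 + 2y.
Substituting x=7, y=3:
= 343 + 147 + 84 + 14 + 27 + 27 + 6
= 648.

648


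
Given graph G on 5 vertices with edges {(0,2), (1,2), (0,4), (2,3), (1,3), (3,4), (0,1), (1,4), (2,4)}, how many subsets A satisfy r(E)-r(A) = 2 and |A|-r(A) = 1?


R(x,y) = sum over A in 2^E of x^(r(E)-r(A)) * y^(|A|-r(A)).
G has 5 vertices, 9 edges. r(E) = 4.
Enumerate all 2^9 = 512 subsets.
Count subsets with r(E)-r(A)=2 and |A|-r(A)=1: 7.

7


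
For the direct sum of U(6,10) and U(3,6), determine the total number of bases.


Bases of a direct sum M1 + M2: |B| = |B(M1)| * |B(M2)|.
|B(U(6,10))| = C(10,6) = 210.
|B(U(3,6))| = C(6,3) = 20.
Total bases = 210 * 20 = 4200.

4200


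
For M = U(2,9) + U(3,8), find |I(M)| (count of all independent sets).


For a direct sum, |I(M1+M2)| = |I(M1)| * |I(M2)|.
|I(U(2,9))| = sum C(9,k) for k=0..2 = 46.
|I(U(3,8))| = sum C(8,k) for k=0..3 = 93.
Total = 46 * 93 = 4278.

4278


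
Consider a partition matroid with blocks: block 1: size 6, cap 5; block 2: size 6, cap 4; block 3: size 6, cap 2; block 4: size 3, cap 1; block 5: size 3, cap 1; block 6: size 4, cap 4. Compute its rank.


Rank of a partition matroid = sum of min(|Si|, ci) for each block.
= min(6,5) + min(6,4) + min(6,2) + min(3,1) + min(3,1) + min(4,4)
= 5 + 4 + 2 + 1 + 1 + 4
= 17.

17


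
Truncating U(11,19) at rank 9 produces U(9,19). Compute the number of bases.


Truncating U(11,19) to rank 9 gives U(9,19).
Bases of U(9,19) are all 9-element subsets of 19 elements.
Number of bases = (19 choose 9) = 92378.

92378


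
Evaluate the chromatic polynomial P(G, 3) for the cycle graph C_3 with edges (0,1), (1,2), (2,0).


P(C_3, k) = (k-1)^3 + (-1)^3*(k-1).
P(3) = (2)^3 - 2
= 8 - 2 = 6.

6


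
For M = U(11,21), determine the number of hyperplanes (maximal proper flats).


Hyperplanes of U(11,21) are flats of rank 10.
In a uniform matroid, these are exactly the (10)-element subsets.
Count = C(21,10) = 21! / (10! * 11!) = 352716.

352716


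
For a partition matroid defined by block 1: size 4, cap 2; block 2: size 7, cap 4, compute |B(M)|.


A basis picks exactly ci elements from block i.
Number of bases = product of C(|Si|, ci).
= C(4,2) * C(7,4)
= 6 * 35
= 210.

210


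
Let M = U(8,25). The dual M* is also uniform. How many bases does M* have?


The dual of U(r,n) is U(n-r, n) = U(17,25).
Bases of U(17,25) are all (17)-element subsets.
|B(M*)| = C(25,17) = 25! / (17! * 8!) = 1081575.

1081575


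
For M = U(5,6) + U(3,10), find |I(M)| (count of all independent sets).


For a direct sum, |I(M1+M2)| = |I(M1)| * |I(M2)|.
|I(U(5,6))| = sum C(6,k) for k=0..5 = 63.
|I(U(3,10))| = sum C(10,k) for k=0..3 = 176.
Total = 63 * 176 = 11088.

11088


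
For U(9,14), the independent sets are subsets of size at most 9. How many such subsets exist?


Independent sets of U(9,14) are all subsets of size <= 9.
Count = C(14,0) + C(14,1) + C(14,2) + C(14,3) + C(14,4) + C(14,5) + C(14,6) + C(14,7) + C(14,8) + C(14,9)
     = 1 + 14 + 91 + 364 + 1001 + 2002 + 3003 + 3432 + 3003 + 2002
     = 14913.

14913


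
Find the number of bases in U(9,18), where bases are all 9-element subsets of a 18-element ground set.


Bases of U(9,18) are all 9-element subsets of the 18-element ground set.
Number of bases = C(18,9).
C(18,9) = 18! / (9! * 9!) = 48620.

48620


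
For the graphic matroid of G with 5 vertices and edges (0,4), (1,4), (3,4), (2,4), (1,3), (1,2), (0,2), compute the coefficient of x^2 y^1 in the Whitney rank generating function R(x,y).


R(x,y) = sum over A in 2^E of x^(r(E)-r(A)) * y^(|A|-r(A)).
G has 5 vertices, 7 edges. r(E) = 4.
Enumerate all 2^7 = 128 subsets.
Count subsets with r(E)-r(A)=2 and |A|-r(A)=1: 3.

3


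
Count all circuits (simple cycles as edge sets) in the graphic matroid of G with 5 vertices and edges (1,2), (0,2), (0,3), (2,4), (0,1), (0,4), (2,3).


A circuit in a graphic matroid = edge set of a simple cycle.
G has 5 vertices and 7 edges.
Enumerating all minimal edge subsets forming cycles...
Total circuits found: 6.

6


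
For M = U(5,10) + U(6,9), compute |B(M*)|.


(M1+M2)* = M1* + M2*.
M1* = U(5,10), bases: C(10,5) = 252.
M2* = U(3,9), bases: C(9,3) = 84.
|B(M*)| = 252 * 84 = 21168.

21168


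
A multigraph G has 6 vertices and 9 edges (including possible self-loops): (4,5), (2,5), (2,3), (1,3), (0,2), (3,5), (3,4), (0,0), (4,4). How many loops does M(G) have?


In a graphic matroid, a loop is a self-loop edge (u,u) with rank 0.
Examining all 9 edges for self-loops...
Self-loops found: (0,0), (4,4)
Number of loops = 2.

2


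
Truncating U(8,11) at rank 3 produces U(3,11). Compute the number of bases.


Truncating U(8,11) to rank 3 gives U(3,11).
Bases of U(3,11) are all 3-element subsets of 11 elements.
Number of bases = (11 choose 3) = 165.

165


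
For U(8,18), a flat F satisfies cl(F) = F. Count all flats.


Flats of U(8,18): every subset of size < 8 is a flat, plus E itself.
Count = C(18,0) + C(18,1) + C(18,2) + C(18,3) + C(18,4) + C(18,5) + C(18,6) + C(18,7) + 1
     = 1 + 18 + 153 + 816 + 3060 + 8568 + 18564 + 31824 + 1
     = 63005.

63005


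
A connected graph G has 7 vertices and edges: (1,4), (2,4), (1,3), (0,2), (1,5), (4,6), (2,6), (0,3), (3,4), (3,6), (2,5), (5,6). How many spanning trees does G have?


By Kirchhoff's matrix tree theorem, the number of spanning trees equals
the determinant of any cofactor of the Laplacian matrix L.
G has 7 vertices and 12 edges.
Computing the (6 x 6) cofactor determinant gives 355.

355


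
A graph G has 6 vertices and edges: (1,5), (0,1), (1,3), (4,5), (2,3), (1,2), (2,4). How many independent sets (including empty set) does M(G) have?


An independent set in a graphic matroid is an acyclic edge subset.
G has 6 vertices and 7 edges.
Enumerate all 2^7 = 128 subsets, checking for acyclicity.
Total independent sets = 104.

104


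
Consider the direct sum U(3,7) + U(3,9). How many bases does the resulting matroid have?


Bases of a direct sum M1 + M2: |B| = |B(M1)| * |B(M2)|.
|B(U(3,7))| = C(7,3) = 35.
|B(U(3,9))| = C(9,3) = 84.
Total bases = 35 * 84 = 2940.

2940


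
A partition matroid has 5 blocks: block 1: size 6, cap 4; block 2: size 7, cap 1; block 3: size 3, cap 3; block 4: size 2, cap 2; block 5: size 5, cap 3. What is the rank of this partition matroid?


Rank of a partition matroid = sum of min(|Si|, ci) for each block.
= min(6,4) + min(7,1) + min(3,3) + min(2,2) + min(5,3)
= 4 + 1 + 3 + 2 + 3
= 13.

13


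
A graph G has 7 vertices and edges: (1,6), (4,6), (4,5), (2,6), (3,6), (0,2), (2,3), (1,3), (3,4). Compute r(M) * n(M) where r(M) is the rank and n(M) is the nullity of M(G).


r(M) = |V| - c = 7 - 1 = 6.
nullity = |E| - r(M) = 9 - 6 = 3.
Product = 6 * 3 = 18.

18


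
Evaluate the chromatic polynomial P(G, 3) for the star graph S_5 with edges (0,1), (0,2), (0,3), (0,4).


P(tree, k) = k * (k-1)^(4) for any tree on 5 vertices.
P(3) = 3 * 2^4 = 3 * 16 = 48.

48


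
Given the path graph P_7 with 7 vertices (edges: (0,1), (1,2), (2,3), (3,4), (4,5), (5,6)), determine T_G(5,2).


A path on 7 vertices is a tree with 6 edges.
T(x,y) = x^(6) for any tree.
T(5,2) = 5^6 = 15625.

15625


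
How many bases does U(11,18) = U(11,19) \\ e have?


Deleting e from U(11,19) gives U(11,18) since n > r.
Bases of U(11,18) = (18 choose 11) = 31824.

31824


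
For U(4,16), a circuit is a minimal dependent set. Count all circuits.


In U(4,16), circuits are the (5)-element subsets.
Any set of 5 elements is dependent, and removing any one element gives
an independent set of size 4, so it is a minimal dependent set.
Number of circuits = C(16,5) = 4368.

4368


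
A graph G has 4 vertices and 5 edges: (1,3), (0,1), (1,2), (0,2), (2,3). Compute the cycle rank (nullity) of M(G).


Cycle rank (nullity) = |E| - r(M) = |E| - (|V| - c).
|E| = 5, |V| = 4, c = 1.
Nullity = 5 - (4 - 1) = 5 - 3 = 2.

2


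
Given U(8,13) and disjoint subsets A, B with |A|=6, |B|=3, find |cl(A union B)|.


|A union B| = 6 + 3 = 9 (disjoint).
In U(8,13), cl(S) = S if |S| < 8, else cl(S) = E.
Since 9 >= 8, cl(A union B) = E.
|cl(A union B)| = 13.

13


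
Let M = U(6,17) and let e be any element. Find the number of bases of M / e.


Contracting e from U(6,17) gives U(5,16).
Bases of U(5,16) = (16 choose 5) = 4368.

4368


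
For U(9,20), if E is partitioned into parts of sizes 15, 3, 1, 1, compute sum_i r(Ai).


r(Ai) = min(|Ai|, 9) for each part.
Sum = min(15,9) + min(3,9) + min(1,9) + min(1,9)
    = 9 + 3 + 1 + 1
    = 14.

14


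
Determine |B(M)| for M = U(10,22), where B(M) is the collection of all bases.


Bases of U(10,22) are all 10-element subsets of the 22-element ground set.
Number of bases = C(22,10).
(22 choose 10) = 646646.

646646


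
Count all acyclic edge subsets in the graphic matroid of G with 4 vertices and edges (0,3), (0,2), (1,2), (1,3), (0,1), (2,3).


An independent set in a graphic matroid is an acyclic edge subset.
G has 4 vertices and 6 edges.
Enumerate all 2^6 = 64 subsets, checking for acyclicity.
Total independent sets = 38.

38


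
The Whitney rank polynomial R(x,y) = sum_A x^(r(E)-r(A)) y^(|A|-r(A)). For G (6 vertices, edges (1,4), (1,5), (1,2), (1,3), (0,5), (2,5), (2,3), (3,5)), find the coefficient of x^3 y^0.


R(x,y) = sum over A in 2^E of x^(r(E)-r(A)) * y^(|A|-r(A)).
G has 6 vertices, 8 edges. r(E) = 5.
Enumerate all 2^8 = 256 subsets.
Count subsets with r(E)-r(A)=3 and |A|-r(A)=0: 28.

28


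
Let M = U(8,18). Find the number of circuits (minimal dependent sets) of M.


In U(8,18), circuits are the (9)-element subsets.
Any set of 9 elements is dependent, and removing any one element gives
an independent set of size 8, so it is a minimal dependent set.
Number of circuits = (18 choose 9) = 48620.

48620


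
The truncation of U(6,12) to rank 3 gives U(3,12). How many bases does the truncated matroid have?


Truncating U(6,12) to rank 3 gives U(3,12).
Bases of U(3,12) are all 3-element subsets of 12 elements.
Number of bases = C(12,3) = 12! / (3! * 9!) = 220.

220


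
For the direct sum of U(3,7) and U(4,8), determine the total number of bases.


Bases of a direct sum M1 + M2: |B| = |B(M1)| * |B(M2)|.
|B(U(3,7))| = C(7,3) = 35.
|B(U(4,8))| = C(8,4) = 70.
Total bases = 35 * 70 = 2450.

2450


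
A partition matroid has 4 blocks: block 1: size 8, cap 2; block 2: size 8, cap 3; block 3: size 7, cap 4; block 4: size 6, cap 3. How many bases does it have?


A basis picks exactly ci elements from block i.
Number of bases = product of C(|Si|, ci).
= C(8,2) * C(8,3) * C(7,4) * C(6,3)
= 28 * 56 * 35 * 20
= 1097600.

1097600


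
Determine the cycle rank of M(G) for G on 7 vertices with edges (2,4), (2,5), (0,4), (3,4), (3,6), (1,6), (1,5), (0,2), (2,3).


Cycle rank (nullity) = |E| - r(M) = |E| - (|V| - c).
|E| = 9, |V| = 7, c = 1.
Nullity = 9 - (7 - 1) = 9 - 6 = 3.

3


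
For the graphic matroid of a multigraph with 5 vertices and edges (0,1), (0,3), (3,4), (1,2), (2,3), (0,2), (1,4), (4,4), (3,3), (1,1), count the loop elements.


In a graphic matroid, a loop is a self-loop edge (u,u) with rank 0.
Examining all 10 edges for self-loops...
Self-loops found: (4,4), (3,3), (1,1)
Number of loops = 3.

3


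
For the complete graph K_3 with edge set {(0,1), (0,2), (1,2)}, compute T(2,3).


T(K_3; x,y) = x^2 + x + y.
T(2,3) = 4 + 2 + 3 = 9.

9


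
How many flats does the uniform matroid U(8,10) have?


Flats of U(8,10): every subset of size < 8 is a flat, plus E itself.
Count = (10 choose 0) + (10 choose 1) + (10 choose 2) + (10 choose 3) + (10 choose 4) + (10 choose 5) + (10 choose 6) + (10 choose 7) + 1
     = 1 + 10 + 45 + 120 + 210 + 252 + 210 + 120 + 1
     = 969.

969


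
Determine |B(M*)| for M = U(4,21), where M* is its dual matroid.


The dual of U(r,n) is U(n-r, n) = U(17,21).
Bases of U(17,21) are all (17)-element subsets.
|B(M*)| = C(21,17) = 21! / (17! * 4!) = 5985.

5985


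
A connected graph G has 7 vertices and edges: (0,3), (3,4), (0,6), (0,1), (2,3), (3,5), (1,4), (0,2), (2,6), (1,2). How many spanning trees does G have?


By Kirchhoff's matrix tree theorem, the number of spanning trees equals
the determinant of any cofactor of the Laplacian matrix L.
G has 7 vertices and 10 edges.
Computing the (6 x 6) cofactor determinant gives 60.

60


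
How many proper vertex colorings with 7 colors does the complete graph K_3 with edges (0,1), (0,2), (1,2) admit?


P(K_3, k) = k(k-1)(k-2)...(k-2).
P(7) = (7) * (6) * (5) = 210.

210


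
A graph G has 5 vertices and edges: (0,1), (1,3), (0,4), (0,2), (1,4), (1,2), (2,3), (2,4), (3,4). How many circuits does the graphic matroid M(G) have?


A circuit in a graphic matroid = edge set of a simple cycle.
G has 5 vertices and 9 edges.
Enumerating all minimal edge subsets forming cycles...
Total circuits found: 22.

22


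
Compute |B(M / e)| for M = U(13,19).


Contracting e from U(13,19) gives U(12,18).
Bases of U(12,18) = (18 choose 12) = 18564.

18564


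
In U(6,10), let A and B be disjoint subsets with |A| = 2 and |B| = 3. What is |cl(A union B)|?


|A union B| = 2 + 3 = 5 (disjoint).
In U(6,10), cl(S) = S if |S| < 6, else cl(S) = E.
Since 5 < 6, cl(A union B) = A union B.
|cl(A union B)| = 5.

5


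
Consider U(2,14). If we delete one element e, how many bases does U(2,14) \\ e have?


Deleting e from U(2,14) gives U(2,13) since n > r.
Bases of U(2,13) = (13 choose 2) = 78.

78


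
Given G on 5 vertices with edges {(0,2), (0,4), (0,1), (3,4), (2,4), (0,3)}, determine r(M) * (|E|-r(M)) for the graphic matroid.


r(M) = |V| - c = 5 - 1 = 4.
nullity = |E| - r(M) = 6 - 4 = 2.
Product = 4 * 2 = 8.

8


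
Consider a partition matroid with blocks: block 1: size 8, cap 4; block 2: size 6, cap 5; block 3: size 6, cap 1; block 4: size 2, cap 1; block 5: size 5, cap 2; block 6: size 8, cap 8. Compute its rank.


Rank of a partition matroid = sum of min(|Si|, ci) for each block.
= min(8,4) + min(6,5) + min(6,1) + min(2,1) + min(5,2) + min(8,8)
= 4 + 5 + 1 + 1 + 2 + 8
= 21.

21


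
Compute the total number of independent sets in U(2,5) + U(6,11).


For a direct sum, |I(M1+M2)| = |I(M1)| * |I(M2)|.
|I(U(2,5))| = sum C(5,k) for k=0..2 = 16.
|I(U(6,11))| = sum C(11,k) for k=0..6 = 1486.
Total = 16 * 1486 = 23776.

23776


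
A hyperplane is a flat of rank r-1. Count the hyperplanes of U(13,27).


Hyperplanes of U(13,27) are flats of rank 12.
In a uniform matroid, these are exactly the (12)-element subsets.
Count = (27 choose 12) = 17383860.

17383860


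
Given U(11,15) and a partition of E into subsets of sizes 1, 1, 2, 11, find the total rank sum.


r(Ai) = min(|Ai|, 11) for each part.
Sum = min(1,11) + min(1,11) + min(2,11) + min(11,11)
    = 1 + 1 + 2 + 11
    = 15.

15


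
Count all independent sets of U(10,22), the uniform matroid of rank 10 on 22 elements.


Independent sets of U(10,22) are all subsets of size <= 10.
Count = C(22,0) + C(22,1) + C(22,2) + C(22,3) + C(22,4) + C(22,5) + C(22,6) + C(22,7) + C(22,8) + C(22,9) + C(22,10)
     = 1 + 22 + 231 + 1540 + 7315 + 26334 + 74613 + 170544 + 319770 + 497420 + 646646
     = 1744436.

1744436


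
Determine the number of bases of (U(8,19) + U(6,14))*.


(M1+M2)* = M1* + M2*.
M1* = U(11,19), bases: C(19,11) = 75582.
M2* = U(8,14), bases: C(14,8) = 3003.
|B(M*)| = 75582 * 3003 = 226972746.

226972746


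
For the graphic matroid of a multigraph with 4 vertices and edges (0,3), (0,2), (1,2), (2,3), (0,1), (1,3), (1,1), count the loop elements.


In a graphic matroid, a loop is a self-loop edge (u,u) with rank 0.
Examining all 7 edges for self-loops...
Self-loops found: (1,1)
Number of loops = 1.

1


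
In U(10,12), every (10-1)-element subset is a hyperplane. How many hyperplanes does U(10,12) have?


Hyperplanes of U(10,12) are flats of rank 9.
In a uniform matroid, these are exactly the (9)-element subsets.
Count = C(12,9) = 220.

220


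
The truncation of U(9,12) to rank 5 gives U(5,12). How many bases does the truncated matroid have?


Truncating U(9,12) to rank 5 gives U(5,12).
Bases of U(5,12) are all 5-element subsets of 12 elements.
Number of bases = C(12,5) = 792.

792


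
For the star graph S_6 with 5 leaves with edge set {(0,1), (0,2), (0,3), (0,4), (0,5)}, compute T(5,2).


A star on 6 vertices is a tree with 5 edges.
T(x,y) = x^(5) for any tree.
T(5,2) = 5^5 = 3125.

3125


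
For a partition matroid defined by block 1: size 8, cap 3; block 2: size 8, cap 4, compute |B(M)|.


A basis picks exactly ci elements from block i.
Number of bases = product of C(|Si|, ci).
= C(8,3) * C(8,4)
= 56 * 70
= 3920.

3920


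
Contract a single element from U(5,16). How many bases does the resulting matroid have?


Contracting e from U(5,16) gives U(4,15).
Bases of U(4,15) = C(15,4) = 15! / (4! * 11!) = 1365.

1365


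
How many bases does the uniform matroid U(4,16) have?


Bases of U(4,16) are all 4-element subsets of the 16-element ground set.
Number of bases = C(16,4).
C(16,4) = (16 * 15 * 14 * 13) / (1 * 2 * 3 * 4) = 1820.

1820


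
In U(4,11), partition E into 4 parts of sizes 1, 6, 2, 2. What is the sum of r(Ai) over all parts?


r(Ai) = min(|Ai|, 4) for each part.
Sum = min(1,4) + min(6,4) + min(2,4) + min(2,4)
    = 1 + 4 + 2 + 2
    = 9.

9


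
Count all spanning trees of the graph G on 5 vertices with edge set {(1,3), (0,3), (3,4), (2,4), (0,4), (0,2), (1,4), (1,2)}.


By Kirchhoff's matrix tree theorem, the number of spanning trees equals
the determinant of any cofactor of the Laplacian matrix L.
G has 5 vertices and 8 edges.
Computing the (4 x 4) cofactor determinant gives 45.

45


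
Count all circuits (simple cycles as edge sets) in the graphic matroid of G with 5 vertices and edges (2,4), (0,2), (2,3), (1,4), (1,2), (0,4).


A circuit in a graphic matroid = edge set of a simple cycle.
G has 5 vertices and 6 edges.
Enumerating all minimal edge subsets forming cycles...
Total circuits found: 3.

3


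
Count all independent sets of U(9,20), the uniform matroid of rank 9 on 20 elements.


Independent sets of U(9,20) are all subsets of size <= 9.
Count = (20 choose 0) + (20 choose 1) + (20 choose 2) + (20 choose 3) + (20 choose 4) + (20 choose 5) + (20 choose 6) + (20 choose 7) + (20 choose 8) + (20 choose 9)
     = 1 + 20 + 190 + 1140 + 4845 + 15504 + 38760 + 77520 + 125970 + 167960
     = 431910.

431910


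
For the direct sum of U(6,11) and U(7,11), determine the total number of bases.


Bases of a direct sum M1 + M2: |B| = |B(M1)| * |B(M2)|.
|B(U(6,11))| = C(11,6) = 462.
|B(U(7,11))| = C(11,7) = 330.
Total bases = 462 * 330 = 152460.

152460


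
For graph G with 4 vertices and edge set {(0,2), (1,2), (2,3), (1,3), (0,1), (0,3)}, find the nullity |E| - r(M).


Cycle rank (nullity) = |E| - r(M) = |E| - (|V| - c).
|E| = 6, |V| = 4, c = 1.
Nullity = 6 - (4 - 1) = 6 - 3 = 3.

3


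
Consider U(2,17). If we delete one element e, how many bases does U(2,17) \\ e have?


Deleting e from U(2,17) gives U(2,16) since n > r.
Bases of U(2,16) = C(16,2) = (16 * 15) / (1 * 2) = 120.

120


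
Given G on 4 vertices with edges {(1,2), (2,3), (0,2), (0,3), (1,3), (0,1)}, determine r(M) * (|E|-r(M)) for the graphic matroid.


r(M) = |V| - c = 4 - 1 = 3.
nullity = |E| - r(M) = 6 - 3 = 3.
Product = 3 * 3 = 9.

9


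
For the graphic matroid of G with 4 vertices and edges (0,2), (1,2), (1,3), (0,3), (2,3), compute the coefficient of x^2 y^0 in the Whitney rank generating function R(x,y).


R(x,y) = sum over A in 2^E of x^(r(E)-r(A)) * y^(|A|-r(A)).
G has 4 vertices, 5 edges. r(E) = 3.
Enumerate all 2^5 = 32 subsets.
Count subsets with r(E)-r(A)=2 and |A|-r(A)=0: 5.

5


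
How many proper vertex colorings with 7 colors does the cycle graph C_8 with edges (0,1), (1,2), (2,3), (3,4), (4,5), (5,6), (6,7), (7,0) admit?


P(C_8, k) = (k-1)^8 + (-1)^8*(k-1).
P(7) = (6)^8 + 6
= 1679616 + 6 = 1679622.

1679622


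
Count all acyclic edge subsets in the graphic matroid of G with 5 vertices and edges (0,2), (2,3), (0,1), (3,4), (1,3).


An independent set in a graphic matroid is an acyclic edge subset.
G has 5 vertices and 5 edges.
Enumerate all 2^5 = 32 subsets, checking for acyclicity.
Total independent sets = 30.

30


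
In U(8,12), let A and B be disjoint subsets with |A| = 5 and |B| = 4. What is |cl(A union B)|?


|A union B| = 5 + 4 = 9 (disjoint).
In U(8,12), cl(S) = S if |S| < 8, else cl(S) = E.
Since 9 >= 8, cl(A union B) = E.
|cl(A union B)| = 12.

12


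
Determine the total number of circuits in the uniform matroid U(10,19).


In U(10,19), circuits are the (11)-element subsets.
Any set of 11 elements is dependent, and removing any one element gives
an independent set of size 10, so it is a minimal dependent set.
Number of circuits = C(19,11) = 75582.

75582


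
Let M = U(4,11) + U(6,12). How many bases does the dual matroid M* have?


(M1+M2)* = M1* + M2*.
M1* = U(7,11), bases: C(11,7) = 330.
M2* = U(6,12), bases: C(12,6) = 924.
|B(M*)| = 330 * 924 = 304920.

304920


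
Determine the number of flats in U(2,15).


Flats of U(2,15): every subset of size < 2 is a flat, plus E itself.
Count = (15 choose 0) + (15 choose 1) + 1
     = 1 + 15 + 1
     = 17.

17


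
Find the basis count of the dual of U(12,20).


The dual of U(r,n) is U(n-r, n) = U(8,20).
Bases of U(8,20) are all (8)-element subsets.
|B(M*)| = (20 choose 8) = 125970.

125970


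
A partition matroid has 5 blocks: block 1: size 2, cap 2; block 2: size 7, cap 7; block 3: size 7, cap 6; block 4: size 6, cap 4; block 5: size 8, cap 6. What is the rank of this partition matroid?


Rank of a partition matroid = sum of min(|Si|, ci) for each block.
= min(2,2) + min(7,7) + min(7,6) + min(6,4) + min(8,6)
= 2 + 7 + 6 + 4 + 6
= 25.

25


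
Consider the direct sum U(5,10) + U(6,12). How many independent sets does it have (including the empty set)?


For a direct sum, |I(M1+M2)| = |I(M1)| * |I(M2)|.
|I(U(5,10))| = sum C(10,k) for k=0..5 = 638.
|I(U(6,12))| = sum C(12,k) for k=0..6 = 2510.
Total = 638 * 2510 = 1601380.

1601380


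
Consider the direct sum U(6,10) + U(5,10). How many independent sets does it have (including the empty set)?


For a direct sum, |I(M1+M2)| = |I(M1)| * |I(M2)|.
|I(U(6,10))| = sum C(10,k) for k=0..6 = 848.
|I(U(5,10))| = sum C(10,k) for k=0..5 = 638.
Total = 848 * 638 = 541024.

541024


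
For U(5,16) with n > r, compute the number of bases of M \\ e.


Deleting e from U(5,16) gives U(5,15) since n > r.
Bases of U(5,15) = C(15,5) = 3003.

3003


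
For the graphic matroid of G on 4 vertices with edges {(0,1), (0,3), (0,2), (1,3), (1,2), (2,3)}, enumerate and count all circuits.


A circuit in a graphic matroid = edge set of a simple cycle.
G has 4 vertices and 6 edges.
Enumerating all minimal edge subsets forming cycles...
Total circuits found: 7.

7


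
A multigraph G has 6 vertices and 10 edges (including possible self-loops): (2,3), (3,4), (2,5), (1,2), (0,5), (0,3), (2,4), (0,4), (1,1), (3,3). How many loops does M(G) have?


In a graphic matroid, a loop is a self-loop edge (u,u) with rank 0.
Examining all 10 edges for self-loops...
Self-loops found: (1,1), (3,3)
Number of loops = 2.

2


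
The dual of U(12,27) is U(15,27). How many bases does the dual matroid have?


The dual of U(r,n) is U(n-r, n) = U(15,27).
Bases of U(15,27) are all (15)-element subsets.
|B(M*)| = C(27,15) = 27! / (15! * 12!) = 17383860.

17383860


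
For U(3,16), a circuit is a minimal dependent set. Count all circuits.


In U(3,16), circuits are the (4)-element subsets.
Any set of 4 elements is dependent, and removing any one element gives
an independent set of size 3, so it is a minimal dependent set.
Number of circuits = C(16,4) = (16 * 15 * 14 * 13) / (1 * 2 * 3 * 4) = 1820.

1820


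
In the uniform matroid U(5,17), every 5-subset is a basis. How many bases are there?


Bases of U(5,17) are all 5-element subsets of the 17-element ground set.
Number of bases = C(17,5).
C(17,5) = 17! / (5! * 12!) = 6188.

6188


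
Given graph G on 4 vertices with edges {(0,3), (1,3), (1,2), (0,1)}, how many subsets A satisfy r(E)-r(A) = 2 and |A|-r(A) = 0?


R(x,y) = sum over A in 2^E of x^(r(E)-r(A)) * y^(|A|-r(A)).
G has 4 vertices, 4 edges. r(E) = 3.
Enumerate all 2^4 = 16 subsets.
Count subsets with r(E)-r(A)=2 and |A|-r(A)=0: 4.

4


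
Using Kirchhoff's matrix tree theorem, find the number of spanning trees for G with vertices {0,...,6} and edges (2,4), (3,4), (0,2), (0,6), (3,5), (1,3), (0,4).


By Kirchhoff's matrix tree theorem, the number of spanning trees equals
the determinant of any cofactor of the Laplacian matrix L.
G has 7 vertices and 7 edges.
Computing the (6 x 6) cofactor determinant gives 3.

3


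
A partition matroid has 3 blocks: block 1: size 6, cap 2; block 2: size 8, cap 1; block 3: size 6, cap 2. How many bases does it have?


A basis picks exactly ci elements from block i.
Number of bases = product of C(|Si|, ci).
= C(6,2) * C(8,1) * C(6,2)
= 15 * 8 * 15
= 1800.

1800
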